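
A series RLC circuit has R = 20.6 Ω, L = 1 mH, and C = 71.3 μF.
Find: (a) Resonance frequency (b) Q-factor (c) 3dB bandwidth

Step 1 — Resonance condition Im(Z)=0 gives ω₀ = 1/√(LC).
Step 2 — ω₀ = 1/√(0.001·7.13e-05) = 3745 rad/s.
Step 3 — f₀ = ω₀/(2π) = 596 Hz.
Step 4 — Series Q: Q = ω₀L/R = 3745·0.001/20.6 = 0.1818.
Step 5 — 3dB bandwidth: Δω = ω₀/Q = 2.06e+04 rad/s; BW = Δω/(2π) = 3279 Hz.

(a) f₀ = 596 Hz  (b) Q = 0.1818  (c) BW = 3279 Hz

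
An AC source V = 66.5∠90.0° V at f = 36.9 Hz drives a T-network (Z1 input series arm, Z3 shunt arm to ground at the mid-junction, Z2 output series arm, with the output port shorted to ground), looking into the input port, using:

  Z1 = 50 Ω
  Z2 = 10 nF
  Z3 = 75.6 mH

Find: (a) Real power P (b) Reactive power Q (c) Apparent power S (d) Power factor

Step 1 — Angular frequency: ω = 2π·f = 2π·36.9 = 231.8 rad/s.
Step 2 — Component impedances:
  Z1: Z = R = 50 Ω
  Z2: Z = 1/(jωC) = -j/(ω·C) = 0 - j4.313e+05 Ω
  Z3: Z = jωL = j·231.8·0.0756 = 0 + j17.53 Ω
Step 3 — With the output port shorted to ground, the output series arm Z2 runs from the junction to ground; the shunt arm Z3 also runs from the junction to ground. They appear in parallel: Z3 || Z2 = 0 + j17.53 Ω.
Step 4 — Series with input arm Z1: Z_in = Z1 + (Z3 || Z2) = 50 + j17.53 Ω = 52.98∠19.3° Ω.
Step 5 — Source phasor: V = 66.5∠90.0° V = 0 + j66.5 V.
Step 6 — Current: I = V / Z = 0.4152 + j1.184 A = 1.255∠70.7° A.
Step 7 — Complex power: S = V·I* = 78.76 + j27.61 VA.
Step 8 — Real power: P = Re(S) = 78.76 W.
Step 9 — Reactive power: Q = Im(S) = 27.61 VAR.
Step 10 — Apparent power: |S| = 83.46 VA.
Step 11 — Power factor: PF = P/|S| = 0.9437 (lagging).

(a) P = 78.76 W  (b) Q = 27.61 VAR  (c) S = 83.46 VA  (d) PF = 0.9437 (lagging)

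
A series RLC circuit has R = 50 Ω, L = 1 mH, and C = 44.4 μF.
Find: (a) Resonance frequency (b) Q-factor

Step 1 — Resonance condition Im(Z)=0 gives ω₀ = 1/√(LC).
Step 2 — ω₀ = 1/√(0.001·4.44e-05) = 4746 rad/s.
Step 3 — f₀ = ω₀/(2π) = 755.3 Hz.
Step 4 — Series Q: Q = ω₀L/R = 4746·0.001/50 = 0.09492.

(a) f₀ = 755.3 Hz  (b) Q = 0.09492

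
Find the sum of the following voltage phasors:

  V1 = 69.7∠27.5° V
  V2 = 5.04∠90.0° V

Step 1 — Convert each phasor to rectangular form:
  V1 = 69.7·(cos(27.5°) + j·sin(27.5°)) = 61.82 + j32.18 V
  V2 = 5.04·(cos(90.0°) + j·sin(90.0°)) = 0 + j5.04 V
Step 2 — Sum components: V_total = 61.82 + j37.22 V.
Step 3 — Convert to polar: |V_total| = 72.17 V, ∠V_total = 31.1°.

V_total = 72.17∠31.1° V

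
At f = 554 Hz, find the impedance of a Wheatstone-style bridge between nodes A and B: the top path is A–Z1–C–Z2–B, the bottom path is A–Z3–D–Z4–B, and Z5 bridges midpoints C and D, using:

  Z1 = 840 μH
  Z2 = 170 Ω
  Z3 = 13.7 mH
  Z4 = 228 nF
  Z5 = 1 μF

Step 1 — Angular frequency: ω = 2π·f = 2π·554 = 3481 rad/s.
Step 2 — Component impedances:
  Z1: Z = jωL = j·3481·0.00084 = 0 + j2.924 Ω
  Z2: Z = R = 170 Ω
  Z3: Z = jωL = j·3481·0.0137 = 0 + j47.69 Ω
  Z4: Z = 1/(jωC) = -j/(ω·C) = 0 - j1260 Ω
  Z5: Z = 1/(jωC) = -j/(ω·C) = 0 - j287.3 Ω
Step 3 — Bridge requires nodal analysis (the Z5 bridge couples midpoints C and D, so the two paths cannot be reduced to a simple series/parallel combination). Setting node B to ground and injecting 1 A at node A, the 3-node admittance system at A, C, D solves to V_A = Z_AB = 167.6 - j20.81 Ω = 168.9∠-7.1° Ω.

Z = 167.6 - j20.81 Ω = 168.9∠-7.1° Ω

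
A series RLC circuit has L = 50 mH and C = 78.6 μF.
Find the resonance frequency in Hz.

Step 1 — Resonance condition Im(Z)=0 gives ω₀ = 1/√(LC).
Step 2 — ω₀ = 1/√(0.05·7.86e-05) = 504.4 rad/s.
Step 3 — f₀ = ω₀/(2π) = 80.28 Hz.

f₀ = 80.28 Hz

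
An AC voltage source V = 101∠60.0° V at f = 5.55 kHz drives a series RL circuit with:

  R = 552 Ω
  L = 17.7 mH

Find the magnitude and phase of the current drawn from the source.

Step 1 — Angular frequency: ω = 2π·f = 2π·5550 = 3.487e+04 rad/s.
Step 2 — Component impedances:
  R: Z = R = 552 Ω
  L: Z = jωL = j·3.487e+04·0.0177 = 0 + j617.2 Ω
Step 3 — Series combination: Z_total = R + L = 552 + j617.2 Ω = 828.1∠48.2° Ω.
Step 4 — Source phasor: V = 101∠60.0° V = 50.5 + j87.47 V.
Step 5 — Ohm's law: I = V / Z_total = (50.5 + j87.47) / (552 + j617.2) = 0.1194 + j0.02496 A.
Step 6 — Convert to polar: |I| = 0.122 A, ∠I = 11.8°.

I = 0.122∠11.8° A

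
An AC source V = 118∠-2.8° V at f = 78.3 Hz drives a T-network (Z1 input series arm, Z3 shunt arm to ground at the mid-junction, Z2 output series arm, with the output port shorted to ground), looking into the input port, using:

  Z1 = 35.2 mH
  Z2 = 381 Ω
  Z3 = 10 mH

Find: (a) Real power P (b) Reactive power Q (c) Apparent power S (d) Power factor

Step 1 — Angular frequency: ω = 2π·f = 2π·78.3 = 492 rad/s.
Step 2 — Component impedances:
  Z1: Z = jωL = j·492·0.0352 = 0 + j17.32 Ω
  Z2: Z = R = 381 Ω
  Z3: Z = jωL = j·492·0.01 = 0 + j4.92 Ω
Step 3 — With the output port shorted to ground, the output series arm Z2 runs from the junction to ground; the shunt arm Z3 also runs from the junction to ground. They appear in parallel: Z3 || Z2 = 0.06352 + j4.919 Ω.
Step 4 — Series with input arm Z1: Z_in = Z1 + (Z3 || Z2) = 0.06352 + j22.24 Ω = 22.24∠89.8° Ω.
Step 5 — Source phasor: V = 118∠-2.8° V = 117.9 - j5.764 V.
Step 6 — Current: I = V / Z = -0.2441 - j5.301 A = 5.307∠-92.6° A.
Step 7 — Complex power: S = V·I* = 1.789 + j626.2 VA.
Step 8 — Real power: P = Re(S) = 1.789 W.
Step 9 — Reactive power: Q = Im(S) = 626.2 VAR.
Step 10 — Apparent power: |S| = 626.2 VA.
Step 11 — Power factor: PF = P/|S| = 0.002856 (lagging).

(a) P = 1.789 W  (b) Q = 626.2 VAR  (c) S = 626.2 VA  (d) PF = 0.002856 (lagging)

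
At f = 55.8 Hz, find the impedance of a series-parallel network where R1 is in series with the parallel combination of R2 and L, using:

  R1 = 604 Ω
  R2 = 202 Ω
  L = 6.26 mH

Step 1 — Angular frequency: ω = 2π·f = 2π·55.8 = 350.6 rad/s.
Step 2 — Component impedances:
  R1: Z = R = 604 Ω
  R2: Z = R = 202 Ω
  L: Z = jωL = j·350.6·0.00626 = 0 + j2.195 Ω
Step 3 — Parallel branch: R2 || L = 1/(1/R2 + 1/L) = 0.02384 + j2.195 Ω.
Step 4 — Series with R1: Z_total = R1 + (R2 || L) = 604 + j2.195 Ω = 604∠0.2° Ω.

Z = 604 + j2.195 Ω = 604∠0.2° Ω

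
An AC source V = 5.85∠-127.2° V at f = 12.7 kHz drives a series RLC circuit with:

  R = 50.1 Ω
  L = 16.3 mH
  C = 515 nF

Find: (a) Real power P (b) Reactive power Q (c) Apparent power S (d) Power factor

Step 1 — Angular frequency: ω = 2π·f = 2π·1.27e+04 = 7.98e+04 rad/s.
Step 2 — Component impedances:
  R: Z = R = 50.1 Ω
  L: Z = jωL = j·7.98e+04·0.0163 = 0 + j1301 Ω
  C: Z = 1/(jωC) = -j/(ω·C) = 0 - j24.33 Ω
Step 3 — Series combination: Z_total = R + L + C = 50.1 + j1276 Ω = 1277∠87.8° Ω.
Step 4 — Source phasor: V = 5.85∠-127.2° V = -3.537 - j4.66 V.
Step 5 — Current: I = V / Z = -0.003754 + j0.002624 A = 0.00458∠145.0° A.
Step 6 — Complex power: S = V·I* = 0.001051 + j0.02677 VA.
Step 7 — Real power: P = Re(S) = 0.001051 W.
Step 8 — Reactive power: Q = Im(S) = 0.02677 VAR.
Step 9 — Apparent power: |S| = 0.02679 VA.
Step 10 — Power factor: PF = P/|S| = 0.03922 (lagging).

(a) P = 0.001051 W  (b) Q = 0.02677 VAR  (c) S = 0.02679 VA  (d) PF = 0.03922 (lagging)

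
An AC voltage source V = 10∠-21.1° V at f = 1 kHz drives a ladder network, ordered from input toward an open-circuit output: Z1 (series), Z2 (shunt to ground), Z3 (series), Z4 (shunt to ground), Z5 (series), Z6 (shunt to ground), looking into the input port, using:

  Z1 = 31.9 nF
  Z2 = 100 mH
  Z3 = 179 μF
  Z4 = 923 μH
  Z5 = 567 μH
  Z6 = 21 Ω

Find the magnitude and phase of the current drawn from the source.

Step 1 — Angular frequency: ω = 2π·f = 2π·1000 = 6283 rad/s.
Step 2 — Component impedances:
  Z1: Z = 1/(jωC) = -j/(ω·C) = 0 - j4989 Ω
  Z2: Z = jωL = j·6283·0.1 = 0 + j628.3 Ω
  Z3: Z = 1/(jωC) = -j/(ω·C) = 0 - j0.8891 Ω
  Z4: Z = jωL = j·6283·0.000923 = 0 + j5.799 Ω
  Z5: Z = jωL = j·6283·0.000567 = 0 + j3.563 Ω
  Z6: Z = R = 21 Ω
Step 3 — Ladder network (open output): work backward from the far end, alternating series and parallel combinations. Z_in = 1.318 - j4985 Ω = 4985∠-90.0° Ω.
Step 4 — Source phasor: V = 10∠-21.1° V = 9.33 - j3.6 V.
Step 5 — Ohm's law: I = V / Z_total = (9.33 - j3.6) / (1.318 - j4985) = 0.0007227 + j0.001871 A.
Step 6 — Convert to polar: |I| = 0.002006 A, ∠I = 68.9°.

I = 0.002006∠68.9° A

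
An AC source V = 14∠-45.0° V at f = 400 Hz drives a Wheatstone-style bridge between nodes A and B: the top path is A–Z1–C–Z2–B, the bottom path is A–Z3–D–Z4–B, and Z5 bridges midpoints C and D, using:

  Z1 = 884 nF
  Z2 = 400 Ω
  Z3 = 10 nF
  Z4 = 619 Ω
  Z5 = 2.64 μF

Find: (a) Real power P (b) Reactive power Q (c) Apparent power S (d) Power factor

Step 1 — Angular frequency: ω = 2π·f = 2π·400 = 2513 rad/s.
Step 2 — Component impedances:
  Z1: Z = 1/(jωC) = -j/(ω·C) = 0 - j450.1 Ω
  Z2: Z = R = 400 Ω
  Z3: Z = 1/(jωC) = -j/(ω·C) = 0 - j3.979e+04 Ω
  Z4: Z = R = 619 Ω
  Z5: Z = 1/(jωC) = -j/(ω·C) = 0 - j150.7 Ω
Step 3 — Bridge requires nodal analysis (the Z5 bridge couples midpoints C and D, so the two paths cannot be reduced to a simple series/parallel combination). Setting node B to ground and injecting 1 A at node A, the 3-node admittance system at A, C, D solves to V_A = Z_AB = 246.1 - j466.4 Ω = 527.4∠-62.2° Ω.
Step 4 — Source phasor: V = 14∠-45.0° V = 9.899 - j9.899 V.
Step 5 — Current: I = V / Z = 0.02536 + j0.007841 A = 0.02655∠17.2° A.
Step 6 — Complex power: S = V·I* = 0.1734 - j0.3287 VA.
Step 7 — Real power: P = Re(S) = 0.1734 W.
Step 8 — Reactive power: Q = Im(S) = -0.3287 VAR.
Step 9 — Apparent power: |S| = 0.3716 VA.
Step 10 — Power factor: PF = P/|S| = 0.4667 (leading).

(a) P = 0.1734 W  (b) Q = -0.3287 VAR  (c) S = 0.3716 VA  (d) PF = 0.4667 (leading)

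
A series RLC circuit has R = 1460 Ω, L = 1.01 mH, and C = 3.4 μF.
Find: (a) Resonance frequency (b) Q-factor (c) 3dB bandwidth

Step 1 — Resonance: ω₀ = 1/√(LC) = 1/√(0.00101·3.4e-06) = 1.706e+04 rad/s.
Step 2 — f₀ = ω₀/(2π) = 2716 Hz.
Step 3 — Series Q: Q = ω₀L/R = 1.706e+04·0.00101/1460 = 0.01181.
Step 4 — Bandwidth: Δω = ω₀/Q = 1.446e+06 rad/s; BW = Δω/(2π) = 2.301e+05 Hz.

(a) f₀ = 2716 Hz  (b) Q = 0.01181  (c) BW = 2.301e+05 Hz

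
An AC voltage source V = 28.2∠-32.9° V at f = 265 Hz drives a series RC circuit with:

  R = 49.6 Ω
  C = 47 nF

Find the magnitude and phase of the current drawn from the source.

Step 1 — Angular frequency: ω = 2π·f = 2π·265 = 1665 rad/s.
Step 2 — Component impedances:
  R: Z = R = 49.6 Ω
  C: Z = 1/(jωC) = -j/(ω·C) = 0 - j1.278e+04 Ω
Step 3 — Series combination: Z_total = R + C = 49.6 - j1.278e+04 Ω = 1.278e+04∠-89.8° Ω.
Step 4 — Source phasor: V = 28.2∠-32.9° V = 23.68 - j15.32 V.
Step 5 — Ohm's law: I = V / Z_total = (23.68 - j15.32) / (49.6 - j1.278e+04) = 0.001206 + j0.001848 A.
Step 6 — Convert to polar: |I| = 0.002207 A, ∠I = 56.9°.

I = 0.002207∠56.9° A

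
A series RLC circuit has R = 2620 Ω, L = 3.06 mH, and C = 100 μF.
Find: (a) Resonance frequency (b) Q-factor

Step 1 — Resonance condition Im(Z)=0 gives ω₀ = 1/√(LC).
Step 2 — ω₀ = 1/√(0.00306·0.0001) = 1808 rad/s.
Step 3 — f₀ = ω₀/(2π) = 287.7 Hz.
Step 4 — Series Q: Q = ω₀L/R = 1808·0.00306/2620 = 0.002111.

(a) f₀ = 287.7 Hz  (b) Q = 0.002111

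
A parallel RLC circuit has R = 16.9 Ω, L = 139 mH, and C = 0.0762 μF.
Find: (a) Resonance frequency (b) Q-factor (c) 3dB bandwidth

Step 1 — Resonance: ω₀ = 1/√(LC) = 1/√(0.139·7.62e-08) = 9717 rad/s.
Step 2 — f₀ = ω₀/(2π) = 1546 Hz.
Step 3 — Parallel Q: Q = R/(ω₀L) = 16.9/(9717·0.139) = 0.01251.
Step 4 — Bandwidth: Δω = ω₀/Q = 7.765e+05 rad/s; BW = Δω/(2π) = 1.236e+05 Hz.

(a) f₀ = 1546 Hz  (b) Q = 0.01251  (c) BW = 1.236e+05 Hz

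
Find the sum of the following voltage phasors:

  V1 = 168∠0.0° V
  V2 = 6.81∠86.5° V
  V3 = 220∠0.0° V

Step 1 — Convert each phasor to rectangular form:
  V1 = 168·(cos(0.0°) + j·sin(0.0°)) = 168 V
  V2 = 6.81·(cos(86.5°) + j·sin(86.5°)) = 0.4157 + j6.797 V
  V3 = 220·(cos(0.0°) + j·sin(0.0°)) = 220 V
Step 2 — Sum components: V_total = 388.4 + j6.797 V.
Step 3 — Convert to polar: |V_total| = 388.5 V, ∠V_total = 1.0°.

V_total = 388.5∠1.0° V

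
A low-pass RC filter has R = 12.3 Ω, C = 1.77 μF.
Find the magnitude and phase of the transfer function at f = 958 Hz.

Step 1 — Angular frequency: ω = 2π·958 = 6019 rad/s.
Step 2 — Transfer function: H(jω) = 1/(1 + jωRC).
Step 3 — Denominator: 1 + jωRC = 1 + j·6019·12.3·1.77e-06 = 1 + j0.131.
Step 4 — H = 0.9831 - j0.1288.
Step 5 — Magnitude: |H| = 0.9915 (-0.1 dB); phase: φ = -7.5°.

|H| = 0.9915 (-0.1 dB), φ = -7.5°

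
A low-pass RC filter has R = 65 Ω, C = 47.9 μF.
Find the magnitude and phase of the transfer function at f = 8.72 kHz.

Step 1 — Angular frequency: ω = 2π·8720 = 5.479e+04 rad/s.
Step 2 — Transfer function: H(jω) = 1/(1 + jωRC).
Step 3 — Denominator: 1 + jωRC = 1 + j·5.479e+04·65·4.79e-05 = 1 + j170.6.
Step 4 — H = 3.436e-05 - j0.005862.
Step 5 — Magnitude: |H| = 0.005862 (-44.6 dB); phase: φ = -89.7°.

|H| = 0.005862 (-44.6 dB), φ = -89.7°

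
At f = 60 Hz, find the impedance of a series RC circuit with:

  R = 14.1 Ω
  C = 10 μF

Step 1 — Angular frequency: ω = 2π·f = 2π·60 = 377 rad/s.
Step 2 — Component impedances:
  R: Z = R = 14.1 Ω
  C: Z = 1/(jωC) = -j/(ω·C) = 0 - j265.3 Ω
Step 3 — Series combination: Z_total = R + C = 14.1 - j265.3 Ω = 265.6∠-87.0° Ω.

Z = 14.1 - j265.3 Ω = 265.6∠-87.0° Ω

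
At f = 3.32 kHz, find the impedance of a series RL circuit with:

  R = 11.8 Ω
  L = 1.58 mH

Step 1 — Angular frequency: ω = 2π·f = 2π·3320 = 2.086e+04 rad/s.
Step 2 — Component impedances:
  R: Z = R = 11.8 Ω
  L: Z = jωL = j·2.086e+04·0.00158 = 0 + j32.96 Ω
Step 3 — Series combination: Z_total = R + L = 11.8 + j32.96 Ω = 35.01∠70.3° Ω.

Z = 11.8 + j32.96 Ω = 35.01∠70.3° Ω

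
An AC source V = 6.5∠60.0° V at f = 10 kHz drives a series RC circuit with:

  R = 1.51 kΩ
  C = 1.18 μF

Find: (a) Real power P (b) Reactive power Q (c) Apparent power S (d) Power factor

Step 1 — Angular frequency: ω = 2π·f = 2π·1e+04 = 6.283e+04 rad/s.
Step 2 — Component impedances:
  R: Z = R = 1510 Ω
  C: Z = 1/(jωC) = -j/(ω·C) = 0 - j13.49 Ω
Step 3 — Series combination: Z_total = R + C = 1510 - j13.49 Ω = 1510∠-0.5° Ω.
Step 4 — Source phasor: V = 6.5∠60.0° V = 3.25 + j5.629 V.
Step 5 — Current: I = V / Z = 0.002119 + j0.003747 A = 0.004304∠60.5° A.
Step 6 — Complex power: S = V·I* = 0.02798 - j0.0002499 VA.
Step 7 — Real power: P = Re(S) = 0.02798 W.
Step 8 — Reactive power: Q = Im(S) = -0.0002499 VAR.
Step 9 — Apparent power: |S| = 0.02798 VA.
Step 10 — Power factor: PF = P/|S| = 1 (leading).

(a) P = 0.02798 W  (b) Q = -0.0002499 VAR  (c) S = 0.02798 VA  (d) PF = 1 (leading)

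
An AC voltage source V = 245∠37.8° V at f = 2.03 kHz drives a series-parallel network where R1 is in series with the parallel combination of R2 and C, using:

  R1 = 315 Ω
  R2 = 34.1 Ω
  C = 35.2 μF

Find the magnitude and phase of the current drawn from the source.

Step 1 — Angular frequency: ω = 2π·f = 2π·2030 = 1.275e+04 rad/s.
Step 2 — Component impedances:
  R1: Z = R = 315 Ω
  R2: Z = R = 34.1 Ω
  C: Z = 1/(jωC) = -j/(ω·C) = 0 - j2.227 Ω
Step 3 — Parallel branch: R2 || C = 1/(1/R2 + 1/C) = 0.1449 - j2.218 Ω.
Step 4 — Series with R1: Z_total = R1 + (R2 || C) = 315.1 - j2.218 Ω = 315.2∠-0.4° Ω.
Step 5 — Source phasor: V = 245∠37.8° V = 193.6 + j150.2 V.
Step 6 — Ohm's law: I = V / Z_total = (193.6 + j150.2) / (315.1 - j2.218) = 0.6109 + j0.4808 A.
Step 7 — Convert to polar: |I| = 0.7774 A, ∠I = 38.2°.

I = 0.7774∠38.2° A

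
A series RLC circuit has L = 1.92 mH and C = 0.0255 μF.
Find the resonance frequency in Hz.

Step 1 — Resonance condition Im(Z)=0 gives ω₀ = 1/√(LC).
Step 2 — ω₀ = 1/√(0.00192·2.55e-08) = 1.429e+05 rad/s.
Step 3 — f₀ = ω₀/(2π) = 2.275e+04 Hz.

f₀ = 2.275e+04 Hz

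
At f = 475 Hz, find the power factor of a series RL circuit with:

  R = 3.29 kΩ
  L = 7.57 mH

Step 1 — Angular frequency: ω = 2π·f = 2π·475 = 2985 rad/s.
Step 2 — Component impedances:
  R: Z = R = 3290 Ω
  L: Z = jωL = j·2985·0.00757 = 0 + j22.59 Ω
Step 3 — Series combination: Z_total = R + L = 3290 + j22.59 Ω = 3290∠0.4° Ω.
Step 4 — Power factor: PF = cos(φ) = Re(Z)/|Z| = 3290/3290 = 1.
Step 5 — Type: Im(Z) = 22.59 ⇒ lagging (phase φ = 0.4°).

PF = 1 (lagging, φ = 0.4°)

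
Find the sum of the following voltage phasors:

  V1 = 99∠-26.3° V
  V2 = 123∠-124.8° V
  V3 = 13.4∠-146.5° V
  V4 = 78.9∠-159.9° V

Step 1 — Convert each phasor to rectangular form:
  V1 = 99·(cos(-26.3°) + j·sin(-26.3°)) = 88.75 - j43.86 V
  V2 = 123·(cos(-124.8°) + j·sin(-124.8°)) = -70.2 - j101 V
  V3 = 13.4·(cos(-146.5°) + j·sin(-146.5°)) = -11.17 - j7.396 V
  V4 = 78.9·(cos(-159.9°) + j·sin(-159.9°)) = -74.09 - j27.11 V
Step 2 — Sum components: V_total = -66.71 - j179.4 V.
Step 3 — Convert to polar: |V_total| = 191.4 V, ∠V_total = -110.4°.

V_total = 191.4∠-110.4° V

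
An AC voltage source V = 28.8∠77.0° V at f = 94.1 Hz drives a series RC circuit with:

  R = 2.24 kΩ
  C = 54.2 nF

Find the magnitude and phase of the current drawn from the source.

Step 1 — Angular frequency: ω = 2π·f = 2π·94.1 = 591.2 rad/s.
Step 2 — Component impedances:
  R: Z = R = 2240 Ω
  C: Z = 1/(jωC) = -j/(ω·C) = 0 - j3.121e+04 Ω
Step 3 — Series combination: Z_total = R + C = 2240 - j3.121e+04 Ω = 3.129e+04∠-85.9° Ω.
Step 4 — Source phasor: V = 28.8∠77.0° V = 6.479 + j28.06 V.
Step 5 — Ohm's law: I = V / Z_total = (6.479 + j28.06) / (2240 - j3.121e+04) = -0.0008798 + j0.0002708 A.
Step 6 — Convert to polar: |I| = 0.0009205 A, ∠I = 162.9°.

I = 0.0009205∠162.9° A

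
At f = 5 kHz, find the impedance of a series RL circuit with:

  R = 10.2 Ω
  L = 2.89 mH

Step 1 — Angular frequency: ω = 2π·f = 2π·5000 = 3.142e+04 rad/s.
Step 2 — Component impedances:
  R: Z = R = 10.2 Ω
  L: Z = jωL = j·3.142e+04·0.00289 = 0 + j90.79 Ω
Step 3 — Series combination: Z_total = R + L = 10.2 + j90.79 Ω = 91.36∠83.6° Ω.

Z = 10.2 + j90.79 Ω = 91.36∠83.6° Ω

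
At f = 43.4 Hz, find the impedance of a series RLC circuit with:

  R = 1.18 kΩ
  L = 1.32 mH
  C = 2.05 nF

Step 1 — Angular frequency: ω = 2π·f = 2π·43.4 = 272.7 rad/s.
Step 2 — Component impedances:
  R: Z = R = 1180 Ω
  L: Z = jωL = j·272.7·0.00132 = 0 + j0.36 Ω
  C: Z = 1/(jωC) = -j/(ω·C) = 0 - j1.789e+06 Ω
Step 3 — Series combination: Z_total = R + L + C = 1180 - j1.789e+06 Ω = 1.789e+06∠-90.0° Ω.

Z = 1180 - j1.789e+06 Ω = 1.789e+06∠-90.0° Ω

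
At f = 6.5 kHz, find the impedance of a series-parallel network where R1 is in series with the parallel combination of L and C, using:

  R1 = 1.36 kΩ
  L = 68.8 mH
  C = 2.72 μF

Step 1 — Angular frequency: ω = 2π·f = 2π·6500 = 4.084e+04 rad/s.
Step 2 — Component impedances:
  R1: Z = R = 1360 Ω
  L: Z = jωL = j·4.084e+04·0.0688 = 0 + j2810 Ω
  C: Z = 1/(jωC) = -j/(ω·C) = 0 - j9.002 Ω
Step 3 — Parallel branch: L || C = 1/(1/L + 1/C) = 0 - j9.031 Ω.
Step 4 — Series with R1: Z_total = R1 + (L || C) = 1360 - j9.031 Ω = 1360∠-0.4° Ω.

Z = 1360 - j9.031 Ω = 1360∠-0.4° Ω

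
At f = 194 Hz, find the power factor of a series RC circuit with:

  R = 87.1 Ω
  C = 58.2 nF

Step 1 — Angular frequency: ω = 2π·f = 2π·194 = 1219 rad/s.
Step 2 — Component impedances:
  R: Z = R = 87.1 Ω
  C: Z = 1/(jωC) = -j/(ω·C) = 0 - j1.41e+04 Ω
Step 3 — Series combination: Z_total = R + C = 87.1 - j1.41e+04 Ω = 1.41e+04∠-89.6° Ω.
Step 4 — Power factor: PF = cos(φ) = Re(Z)/|Z| = 87.1/14096 = 0.006179.
Step 5 — Type: Im(Z) = -1.41e+04 ⇒ leading (phase φ = -89.6°).

PF = 0.006179 (leading, φ = -89.6°)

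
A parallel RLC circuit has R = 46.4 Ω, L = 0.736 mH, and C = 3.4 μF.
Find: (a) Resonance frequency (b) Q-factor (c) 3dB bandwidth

Step 1 — Resonance: ω₀ = 1/√(LC) = 1/√(0.000736·3.4e-06) = 1.999e+04 rad/s.
Step 2 — f₀ = ω₀/(2π) = 3182 Hz.
Step 3 — Parallel Q: Q = R/(ω₀L) = 46.4/(1.999e+04·0.000736) = 3.154.
Step 4 — Bandwidth: Δω = ω₀/Q = 6339 rad/s; BW = Δω/(2π) = 1009 Hz.

(a) f₀ = 3182 Hz  (b) Q = 3.154  (c) BW = 1009 Hz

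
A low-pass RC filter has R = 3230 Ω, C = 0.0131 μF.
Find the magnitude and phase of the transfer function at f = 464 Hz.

Step 1 — Angular frequency: ω = 2π·464 = 2915 rad/s.
Step 2 — Transfer function: H(jω) = 1/(1 + jωRC).
Step 3 — Denominator: 1 + jωRC = 1 + j·2915·3230·1.31e-08 = 1 + j0.1234.
Step 4 — H = 0.985 - j0.1215.
Step 5 — Magnitude: |H| = 0.9925 (-0.1 dB); phase: φ = -7.0°.

|H| = 0.9925 (-0.1 dB), φ = -7.0°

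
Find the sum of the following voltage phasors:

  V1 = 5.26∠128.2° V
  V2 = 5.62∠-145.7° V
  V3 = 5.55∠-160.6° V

Step 1 — Convert each phasor to rectangular form:
  V1 = 5.26·(cos(128.2°) + j·sin(128.2°)) = -3.253 + j4.134 V
  V2 = 5.62·(cos(-145.7°) + j·sin(-145.7°)) = -4.643 - j3.167 V
  V3 = 5.55·(cos(-160.6°) + j·sin(-160.6°)) = -5.235 - j1.843 V
Step 2 — Sum components: V_total = -13.13 - j0.8769 V.
Step 3 — Convert to polar: |V_total| = 13.16 V, ∠V_total = -176.2°.

V_total = 13.16∠-176.2° V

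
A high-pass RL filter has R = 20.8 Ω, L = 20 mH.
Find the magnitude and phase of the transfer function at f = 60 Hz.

Step 1 — Angular frequency: ω = 2π·60 = 377 rad/s.
Step 2 — Transfer function: H(jω) = jωL/(R + jωL).
Step 3 — Numerator jωL = j·7.54; denominator R + jωL = 20.8 + j7.54.
Step 4 — H = 0.1161 + j0.3204.
Step 5 — Magnitude: |H| = 0.3408 (-9.4 dB); phase: φ = 70.1°.

|H| = 0.3408 (-9.4 dB), φ = 70.1°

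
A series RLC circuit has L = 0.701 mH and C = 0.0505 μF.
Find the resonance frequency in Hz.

Step 1 — Resonance condition Im(Z)=0 gives ω₀ = 1/√(LC).
Step 2 — ω₀ = 1/√(0.000701·5.05e-08) = 1.681e+05 rad/s.
Step 3 — f₀ = ω₀/(2π) = 2.675e+04 Hz.

f₀ = 2.675e+04 Hz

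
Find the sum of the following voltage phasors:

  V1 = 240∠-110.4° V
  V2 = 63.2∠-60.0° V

Step 1 — Convert each phasor to rectangular form:
  V1 = 240·(cos(-110.4°) + j·sin(-110.4°)) = -83.66 - j224.9 V
  V2 = 63.2·(cos(-60.0°) + j·sin(-60.0°)) = 31.6 - j54.73 V
Step 2 — Sum components: V_total = -52.06 - j279.7 V.
Step 3 — Convert to polar: |V_total| = 284.5 V, ∠V_total = -100.5°.

V_total = 284.5∠-100.5° V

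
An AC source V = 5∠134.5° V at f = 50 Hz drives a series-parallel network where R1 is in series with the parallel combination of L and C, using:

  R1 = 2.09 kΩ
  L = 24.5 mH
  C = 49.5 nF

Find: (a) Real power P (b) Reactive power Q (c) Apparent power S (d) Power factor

Step 1 — Angular frequency: ω = 2π·f = 2π·50 = 314.2 rad/s.
Step 2 — Component impedances:
  R1: Z = R = 2090 Ω
  L: Z = jωL = j·314.2·0.0245 = 0 + j7.697 Ω
  C: Z = 1/(jωC) = -j/(ω·C) = 0 - j6.431e+04 Ω
Step 3 — Parallel branch: L || C = 1/(1/L + 1/C) = 0 + j7.698 Ω.
Step 4 — Series with R1: Z_total = R1 + (L || C) = 2090 + j7.698 Ω = 2090∠0.2° Ω.
Step 5 — Source phasor: V = 5∠134.5° V = -3.505 + j3.566 V.
Step 6 — Current: I = V / Z = -0.001671 + j0.001712 A = 0.002392∠134.3° A.
Step 7 — Complex power: S = V·I* = 0.01196 + j4.406e-05 VA.
Step 8 — Real power: P = Re(S) = 0.01196 W.
Step 9 — Reactive power: Q = Im(S) = 4.406e-05 VAR.
Step 10 — Apparent power: |S| = 0.01196 VA.
Step 11 — Power factor: PF = P/|S| = 1 (lagging).

(a) P = 0.01196 W  (b) Q = 4.406e-05 VAR  (c) S = 0.01196 VA  (d) PF = 1 (lagging)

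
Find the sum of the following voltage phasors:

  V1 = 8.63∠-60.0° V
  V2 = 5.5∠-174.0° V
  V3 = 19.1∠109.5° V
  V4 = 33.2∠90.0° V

Step 1 — Convert each phasor to rectangular form:
  V1 = 8.63·(cos(-60.0°) + j·sin(-60.0°)) = 4.315 - j7.474 V
  V2 = 5.5·(cos(-174.0°) + j·sin(-174.0°)) = -5.47 - j0.5749 V
  V3 = 19.1·(cos(109.5°) + j·sin(109.5°)) = -6.376 + j18 V
  V4 = 33.2·(cos(90.0°) + j·sin(90.0°)) = 0 + j33.2 V
Step 2 — Sum components: V_total = -7.531 + j43.16 V.
Step 3 — Convert to polar: |V_total| = 43.81 V, ∠V_total = 99.9°.

V_total = 43.81∠99.9° V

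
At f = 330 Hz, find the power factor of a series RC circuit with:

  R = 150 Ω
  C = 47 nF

Step 1 — Angular frequency: ω = 2π·f = 2π·330 = 2073 rad/s.
Step 2 — Component impedances:
  R: Z = R = 150 Ω
  C: Z = 1/(jωC) = -j/(ω·C) = 0 - j1.026e+04 Ω
Step 3 — Series combination: Z_total = R + C = 150 - j1.026e+04 Ω = 1.026e+04∠-89.2° Ω.
Step 4 — Power factor: PF = cos(φ) = Re(Z)/|Z| = 150/1.026e+04 = 0.01462.
Step 5 — Type: Im(Z) = -1.026e+04 ⇒ leading (phase φ = -89.2°).

PF = 0.01462 (leading, φ = -89.2°)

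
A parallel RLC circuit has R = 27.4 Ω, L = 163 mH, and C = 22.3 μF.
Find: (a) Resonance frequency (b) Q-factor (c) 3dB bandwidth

Step 1 — Resonance: ω₀ = 1/√(LC) = 1/√(0.163·2.23e-05) = 524.5 rad/s.
Step 2 — f₀ = ω₀/(2π) = 83.48 Hz.
Step 3 — Parallel Q: Q = R/(ω₀L) = 27.4/(524.5·0.163) = 0.3205.
Step 4 — Bandwidth: Δω = ω₀/Q = 1637 rad/s; BW = Δω/(2π) = 260.5 Hz.

(a) f₀ = 83.48 Hz  (b) Q = 0.3205  (c) BW = 260.5 Hz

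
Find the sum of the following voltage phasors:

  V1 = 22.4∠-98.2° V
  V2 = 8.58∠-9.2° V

Step 1 — Convert each phasor to rectangular form:
  V1 = 22.4·(cos(-98.2°) + j·sin(-98.2°)) = -3.195 - j22.17 V
  V2 = 8.58·(cos(-9.2°) + j·sin(-9.2°)) = 8.47 - j1.372 V
Step 2 — Sum components: V_total = 5.275 - j23.54 V.
Step 3 — Convert to polar: |V_total| = 24.13 V, ∠V_total = -77.4°.

V_total = 24.13∠-77.4° V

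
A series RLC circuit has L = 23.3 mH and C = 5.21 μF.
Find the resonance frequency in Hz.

Step 1 — Resonance condition Im(Z)=0 gives ω₀ = 1/√(LC).
Step 2 — ω₀ = 1/√(0.0233·5.21e-06) = 2870 rad/s.
Step 3 — f₀ = ω₀/(2π) = 456.8 Hz.

f₀ = 456.8 Hz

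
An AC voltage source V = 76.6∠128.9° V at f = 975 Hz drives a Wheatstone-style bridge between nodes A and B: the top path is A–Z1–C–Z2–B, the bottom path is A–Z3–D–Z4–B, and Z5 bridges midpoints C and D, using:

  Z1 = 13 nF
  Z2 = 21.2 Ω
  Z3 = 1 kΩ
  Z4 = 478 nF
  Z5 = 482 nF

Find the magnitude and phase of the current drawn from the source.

Step 1 — Angular frequency: ω = 2π·f = 2π·975 = 6126 rad/s.
Step 2 — Component impedances:
  Z1: Z = 1/(jωC) = -j/(ω·C) = 0 - j1.256e+04 Ω
  Z2: Z = R = 21.2 Ω
  Z3: Z = R = 1000 Ω
  Z4: Z = 1/(jωC) = -j/(ω·C) = 0 - j341.5 Ω
  Z5: Z = 1/(jωC) = -j/(ω·C) = 0 - j338.7 Ω
Step 3 — Bridge requires nodal analysis (the Z5 bridge couples midpoints C and D, so the two paths cannot be reduced to a simple series/parallel combination). Setting node B to ground and injecting 1 A at node A, the 3-node admittance system at A, C, D solves to V_A = Z_AB = 973 - j243.1 Ω = 1003∠-14.0° Ω.
Step 4 — Source phasor: V = 76.6∠128.9° V = -48.1 + j59.61 V.
Step 5 — Ohm's law: I = V / Z_total = (-48.1 + j59.61) / (973 - j243.1) = -0.06094 + j0.04604 A.
Step 6 — Convert to polar: |I| = 0.07638 A, ∠I = 142.9°.

I = 0.07638∠142.9° A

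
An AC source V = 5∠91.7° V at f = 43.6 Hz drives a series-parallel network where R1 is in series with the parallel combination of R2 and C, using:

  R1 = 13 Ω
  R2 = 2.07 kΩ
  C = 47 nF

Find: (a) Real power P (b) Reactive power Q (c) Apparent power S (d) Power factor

Step 1 — Angular frequency: ω = 2π·f = 2π·43.6 = 273.9 rad/s.
Step 2 — Component impedances:
  R1: Z = R = 13 Ω
  R2: Z = R = 2070 Ω
  C: Z = 1/(jωC) = -j/(ω·C) = 0 - j7.767e+04 Ω
Step 3 — Parallel branch: R2 || C = 1/(1/R2 + 1/C) = 2069 - j55.13 Ω.
Step 4 — Series with R1: Z_total = R1 + (R2 || C) = 2082 - j55.13 Ω = 2082∠-1.5° Ω.
Step 5 — Source phasor: V = 5∠91.7° V = -0.1483 + j4.998 V.
Step 6 — Current: I = V / Z = -0.0001348 + j0.002397 A = 0.002401∠93.2° A.
Step 7 — Complex power: S = V·I* = 0.012 - j0.0003179 VA.
Step 8 — Real power: P = Re(S) = 0.012 W.
Step 9 — Reactive power: Q = Im(S) = -0.0003179 VAR.
Step 10 — Apparent power: |S| = 0.01201 VA.
Step 11 — Power factor: PF = P/|S| = 0.9996 (leading).

(a) P = 0.012 W  (b) Q = -0.0003179 VAR  (c) S = 0.01201 VA  (d) PF = 0.9996 (leading)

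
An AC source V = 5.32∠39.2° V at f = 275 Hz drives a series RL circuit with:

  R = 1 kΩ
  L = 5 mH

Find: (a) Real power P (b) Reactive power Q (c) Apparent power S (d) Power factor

Step 1 — Angular frequency: ω = 2π·f = 2π·275 = 1728 rad/s.
Step 2 — Component impedances:
  R: Z = R = 1000 Ω
  L: Z = jωL = j·1728·0.005 = 0 + j8.639 Ω
Step 3 — Series combination: Z_total = R + L = 1000 + j8.639 Ω = 1000∠0.5° Ω.
Step 4 — Source phasor: V = 5.32∠39.2° V = 4.123 + j3.362 V.
Step 5 — Current: I = V / Z = 0.004151 + j0.003327 A = 0.00532∠38.7° A.
Step 6 — Complex power: S = V·I* = 0.0283 + j0.0002445 VA.
Step 7 — Real power: P = Re(S) = 0.0283 W.
Step 8 — Reactive power: Q = Im(S) = 0.0002445 VAR.
Step 9 — Apparent power: |S| = 0.0283 VA.
Step 10 — Power factor: PF = P/|S| = 1 (lagging).

(a) P = 0.0283 W  (b) Q = 0.0002445 VAR  (c) S = 0.0283 VA  (d) PF = 1 (lagging)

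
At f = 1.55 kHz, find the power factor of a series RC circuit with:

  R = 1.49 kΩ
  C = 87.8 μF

Step 1 — Angular frequency: ω = 2π·f = 2π·1550 = 9739 rad/s.
Step 2 — Component impedances:
  R: Z = R = 1490 Ω
  C: Z = 1/(jωC) = -j/(ω·C) = 0 - j1.169 Ω
Step 3 — Series combination: Z_total = R + C = 1490 - j1.169 Ω = 1490∠-0.0° Ω.
Step 4 — Power factor: PF = cos(φ) = Re(Z)/|Z| = 1490/1490 = 1.
Step 5 — Type: Im(Z) = -1.169 ⇒ leading (phase φ = -0.0°).

PF = 1 (leading, φ = -0.0°)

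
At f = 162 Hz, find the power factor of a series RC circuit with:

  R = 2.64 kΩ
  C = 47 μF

Step 1 — Angular frequency: ω = 2π·f = 2π·162 = 1018 rad/s.
Step 2 — Component impedances:
  R: Z = R = 2640 Ω
  C: Z = 1/(jωC) = -j/(ω·C) = 0 - j20.9 Ω
Step 3 — Series combination: Z_total = R + C = 2640 - j20.9 Ω = 2640∠-0.5° Ω.
Step 4 — Power factor: PF = cos(φ) = Re(Z)/|Z| = 2640/2640 = 1.
Step 5 — Type: Im(Z) = -20.9 ⇒ leading (phase φ = -0.5°).

PF = 1 (leading, φ = -0.5°)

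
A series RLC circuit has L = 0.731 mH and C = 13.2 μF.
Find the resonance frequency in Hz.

Step 1 — Resonance condition Im(Z)=0 gives ω₀ = 1/√(LC).
Step 2 — ω₀ = 1/√(0.000731·1.32e-05) = 1.018e+04 rad/s.
Step 3 — f₀ = ω₀/(2π) = 1620 Hz.

f₀ = 1620 Hz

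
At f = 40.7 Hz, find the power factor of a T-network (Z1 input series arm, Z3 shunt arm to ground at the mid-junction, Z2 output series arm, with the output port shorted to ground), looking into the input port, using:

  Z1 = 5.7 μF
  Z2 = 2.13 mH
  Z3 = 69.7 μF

Step 1 — Angular frequency: ω = 2π·f = 2π·40.7 = 255.7 rad/s.
Step 2 — Component impedances:
  Z1: Z = 1/(jωC) = -j/(ω·C) = 0 - j686 Ω
  Z2: Z = jωL = j·255.7·0.00213 = 0 + j0.5447 Ω
  Z3: Z = 1/(jωC) = -j/(ω·C) = 0 - j56.1 Ω
Step 3 — With the output port shorted to ground, the output series arm Z2 runs from the junction to ground; the shunt arm Z3 also runs from the junction to ground. They appear in parallel: Z3 || Z2 = 0 + j0.55 Ω.
Step 4 — Series with input arm Z1: Z_in = Z1 + (Z3 || Z2) = 0 - j685.5 Ω = 685.5∠-90.0° Ω.
Step 5 — Power factor: PF = cos(φ) = Re(Z)/|Z| = 0/685.5 = 0.
Step 6 — Type: Im(Z) = -685.5 ⇒ leading (phase φ = -90.0°).

PF = 0 (leading, φ = -90.0°)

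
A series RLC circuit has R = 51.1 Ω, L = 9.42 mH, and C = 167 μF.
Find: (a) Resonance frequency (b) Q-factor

Step 1 — Resonance condition Im(Z)=0 gives ω₀ = 1/√(LC).
Step 2 — ω₀ = 1/√(0.00942·0.000167) = 797.3 rad/s.
Step 3 — f₀ = ω₀/(2π) = 126.9 Hz.
Step 4 — Series Q: Q = ω₀L/R = 797.3·0.00942/51.1 = 0.147.

(a) f₀ = 126.9 Hz  (b) Q = 0.147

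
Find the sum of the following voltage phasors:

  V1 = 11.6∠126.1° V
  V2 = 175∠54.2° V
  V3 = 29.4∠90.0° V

Step 1 — Convert each phasor to rectangular form:
  V1 = 11.6·(cos(126.1°) + j·sin(126.1°)) = -6.835 + j9.373 V
  V2 = 175·(cos(54.2°) + j·sin(54.2°)) = 102.4 + j141.9 V
  V3 = 29.4·(cos(90.0°) + j·sin(90.0°)) = 0 + j29.4 V
Step 2 — Sum components: V_total = 95.53 + j180.7 V.
Step 3 — Convert to polar: |V_total| = 204.4 V, ∠V_total = 62.1°.

V_total = 204.4∠62.1° V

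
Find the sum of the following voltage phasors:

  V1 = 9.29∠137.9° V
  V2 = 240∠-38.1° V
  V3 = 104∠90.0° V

Step 1 — Convert each phasor to rectangular form:
  V1 = 9.29·(cos(137.9°) + j·sin(137.9°)) = -6.893 + j6.228 V
  V2 = 240·(cos(-38.1°) + j·sin(-38.1°)) = 188.9 - j148.1 V
  V3 = 104·(cos(90.0°) + j·sin(90.0°)) = 0 + j104 V
Step 2 — Sum components: V_total = 182 - j37.86 V.
Step 3 — Convert to polar: |V_total| = 185.9 V, ∠V_total = -11.8°.

V_total = 185.9∠-11.8° V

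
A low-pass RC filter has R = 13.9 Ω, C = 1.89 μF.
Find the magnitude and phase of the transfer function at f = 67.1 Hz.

Step 1 — Angular frequency: ω = 2π·67.1 = 421.6 rad/s.
Step 2 — Transfer function: H(jω) = 1/(1 + jωRC).
Step 3 — Denominator: 1 + jωRC = 1 + j·421.6·13.9·1.89e-06 = 1 + j0.01108.
Step 4 — H = 0.9999 - j0.01107.
Step 5 — Magnitude: |H| = 0.9999 (-0.0 dB); phase: φ = -0.6°.

|H| = 0.9999 (-0.0 dB), φ = -0.6°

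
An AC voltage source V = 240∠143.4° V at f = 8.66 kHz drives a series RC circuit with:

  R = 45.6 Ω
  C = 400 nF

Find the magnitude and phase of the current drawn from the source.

Step 1 — Angular frequency: ω = 2π·f = 2π·8660 = 5.441e+04 rad/s.
Step 2 — Component impedances:
  R: Z = R = 45.6 Ω
  C: Z = 1/(jωC) = -j/(ω·C) = 0 - j45.95 Ω
Step 3 — Series combination: Z_total = R + C = 45.6 - j45.95 Ω = 64.73∠-45.2° Ω.
Step 4 — Source phasor: V = 240∠143.4° V = -192.7 + j143.1 V.
Step 5 — Ohm's law: I = V / Z_total = (-192.7 + j143.1) / (45.6 - j45.95) = -3.666 - j0.5554 A.
Step 6 — Convert to polar: |I| = 3.708 A, ∠I = -171.4°.

I = 3.708∠-171.4° A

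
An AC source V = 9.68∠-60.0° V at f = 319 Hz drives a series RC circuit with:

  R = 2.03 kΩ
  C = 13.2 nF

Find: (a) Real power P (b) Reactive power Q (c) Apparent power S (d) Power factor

Step 1 — Angular frequency: ω = 2π·f = 2π·319 = 2004 rad/s.
Step 2 — Component impedances:
  R: Z = R = 2030 Ω
  C: Z = 1/(jωC) = -j/(ω·C) = 0 - j3.78e+04 Ω
Step 3 — Series combination: Z_total = R + C = 2030 - j3.78e+04 Ω = 3.785e+04∠-86.9° Ω.
Step 4 — Source phasor: V = 9.68∠-60.0° V = 4.84 - j8.383 V.
Step 5 — Current: I = V / Z = 0.000228 + j0.0001158 A = 0.0002557∠26.9° A.
Step 6 — Complex power: S = V·I* = 0.0001328 - j0.002472 VA.
Step 7 — Real power: P = Re(S) = 0.0001328 W.
Step 8 — Reactive power: Q = Im(S) = -0.002472 VAR.
Step 9 — Apparent power: |S| = 0.002476 VA.
Step 10 — Power factor: PF = P/|S| = 0.05363 (leading).

(a) P = 0.0001328 W  (b) Q = -0.002472 VAR  (c) S = 0.002476 VA  (d) PF = 0.05363 (leading)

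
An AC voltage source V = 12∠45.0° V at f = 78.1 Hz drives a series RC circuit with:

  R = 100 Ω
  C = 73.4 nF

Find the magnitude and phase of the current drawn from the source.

Step 1 — Angular frequency: ω = 2π·f = 2π·78.1 = 490.7 rad/s.
Step 2 — Component impedances:
  R: Z = R = 100 Ω
  C: Z = 1/(jωC) = -j/(ω·C) = 0 - j2.776e+04 Ω
Step 3 — Series combination: Z_total = R + C = 100 - j2.776e+04 Ω = 2.776e+04∠-89.8° Ω.
Step 4 — Source phasor: V = 12∠45.0° V = 8.485 + j8.485 V.
Step 5 — Ohm's law: I = V / Z_total = (8.485 + j8.485) / (100 - j2.776e+04) = -0.0003045 + j0.0003067 A.
Step 6 — Convert to polar: |I| = 0.0004322 A, ∠I = 134.8°.

I = 0.0004322∠134.8° A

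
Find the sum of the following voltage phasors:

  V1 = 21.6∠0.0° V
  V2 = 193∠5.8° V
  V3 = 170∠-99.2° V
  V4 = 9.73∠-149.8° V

Step 1 — Convert each phasor to rectangular form:
  V1 = 21.6·(cos(0.0°) + j·sin(0.0°)) = 21.6 V
  V2 = 193·(cos(5.8°) + j·sin(5.8°)) = 192 + j19.5 V
  V3 = 170·(cos(-99.2°) + j·sin(-99.2°)) = -27.18 - j167.8 V
  V4 = 9.73·(cos(-149.8°) + j·sin(-149.8°)) = -8.409 - j4.894 V
Step 2 — Sum components: V_total = 178 - j153.2 V.
Step 3 — Convert to polar: |V_total| = 234.9 V, ∠V_total = -40.7°.

V_total = 234.9∠-40.7° V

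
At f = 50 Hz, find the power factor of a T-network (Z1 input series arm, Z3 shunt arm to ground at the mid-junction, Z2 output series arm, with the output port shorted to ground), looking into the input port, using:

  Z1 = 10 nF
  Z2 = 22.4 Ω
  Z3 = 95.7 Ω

Step 1 — Angular frequency: ω = 2π·f = 2π·50 = 314.2 rad/s.
Step 2 — Component impedances:
  Z1: Z = 1/(jωC) = -j/(ω·C) = 0 - j3.183e+05 Ω
  Z2: Z = R = 22.4 Ω
  Z3: Z = R = 95.7 Ω
Step 3 — With the output port shorted to ground, the output series arm Z2 runs from the junction to ground; the shunt arm Z3 also runs from the junction to ground. They appear in parallel: Z3 || Z2 = 18.15 Ω.
Step 4 — Series with input arm Z1: Z_in = Z1 + (Z3 || Z2) = 18.15 - j3.183e+05 Ω = 3.183e+05∠-90.0° Ω.
Step 5 — Power factor: PF = cos(φ) = Re(Z)/|Z| = 18.15/3.183e+05 = 5.702e-05.
Step 6 — Type: Im(Z) = -3.183e+05 ⇒ leading (phase φ = -90.0°).

PF = 5.702e-05 (leading, φ = -90.0°)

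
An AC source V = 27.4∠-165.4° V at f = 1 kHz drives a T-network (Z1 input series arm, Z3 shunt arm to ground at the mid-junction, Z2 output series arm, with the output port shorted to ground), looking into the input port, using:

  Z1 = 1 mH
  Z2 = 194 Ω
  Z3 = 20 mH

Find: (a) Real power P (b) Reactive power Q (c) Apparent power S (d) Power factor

Step 1 — Angular frequency: ω = 2π·f = 2π·1000 = 6283 rad/s.
Step 2 — Component impedances:
  Z1: Z = jωL = j·6283·0.001 = 0 + j6.283 Ω
  Z2: Z = R = 194 Ω
  Z3: Z = jωL = j·6283·0.02 = 0 + j125.7 Ω
Step 3 — With the output port shorted to ground, the output series arm Z2 runs from the junction to ground; the shunt arm Z3 also runs from the junction to ground. They appear in parallel: Z3 || Z2 = 57.34 + j88.52 Ω.
Step 4 — Series with input arm Z1: Z_in = Z1 + (Z3 || Z2) = 57.34 + j94.8 Ω = 110.8∠58.8° Ω.
Step 5 — Source phasor: V = 27.4∠-165.4° V = -26.52 - j6.907 V.
Step 6 — Current: I = V / Z = -0.1772 + j0.1725 A = 0.2473∠135.8° A.
Step 7 — Complex power: S = V·I* = 3.507 + j5.798 VA.
Step 8 — Real power: P = Re(S) = 3.507 W.
Step 9 — Reactive power: Q = Im(S) = 5.798 VAR.
Step 10 — Apparent power: |S| = 6.776 VA.
Step 11 — Power factor: PF = P/|S| = 0.5175 (lagging).

(a) P = 3.507 W  (b) Q = 5.798 VAR  (c) S = 6.776 VA  (d) PF = 0.5175 (lagging)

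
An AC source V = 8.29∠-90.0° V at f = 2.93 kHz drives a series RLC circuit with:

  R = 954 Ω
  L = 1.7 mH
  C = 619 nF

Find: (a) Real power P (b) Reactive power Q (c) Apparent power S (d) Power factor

Step 1 — Angular frequency: ω = 2π·f = 2π·2930 = 1.841e+04 rad/s.
Step 2 — Component impedances:
  R: Z = R = 954 Ω
  L: Z = jωL = j·1.841e+04·0.0017 = 0 + j31.3 Ω
  C: Z = 1/(jωC) = -j/(ω·C) = 0 - j87.75 Ω
Step 3 — Series combination: Z_total = R + L + C = 954 - j56.46 Ω = 955.7∠-3.4° Ω.
Step 4 — Source phasor: V = 8.29∠-90.0° V = 0 - j8.29 V.
Step 5 — Current: I = V / Z = 0.0005125 - j0.008659 A = 0.008675∠-86.6° A.
Step 6 — Complex power: S = V·I* = 0.07179 - j0.004248 VA.
Step 7 — Real power: P = Re(S) = 0.07179 W.
Step 8 — Reactive power: Q = Im(S) = -0.004248 VAR.
Step 9 — Apparent power: |S| = 0.07191 VA.
Step 10 — Power factor: PF = P/|S| = 0.9983 (leading).

(a) P = 0.07179 W  (b) Q = -0.004248 VAR  (c) S = 0.07191 VA  (d) PF = 0.9983 (leading)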